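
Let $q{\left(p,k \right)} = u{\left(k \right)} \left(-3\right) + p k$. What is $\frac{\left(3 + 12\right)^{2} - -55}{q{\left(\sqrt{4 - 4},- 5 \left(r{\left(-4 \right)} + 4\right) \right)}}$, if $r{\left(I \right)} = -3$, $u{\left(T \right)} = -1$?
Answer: $\frac{280}{3} \approx 93.333$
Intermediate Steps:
$q{\left(p,k \right)} = 3 + k p$ ($q{\left(p,k \right)} = \left(-1\right) \left(-3\right) + p k = 3 + k p$)
$\frac{\left(3 + 12\right)^{2} - -55}{q{\left(\sqrt{4 - 4},- 5 \left(r{\left(-4 \right)} + 4\right) \right)}} = \frac{\left(3 + 12\right)^{2} - -55}{3 + - 5 \left(-3 + 4\right) \sqrt{4 - 4}} = \frac{15^{2} + 55}{3 + \left(-5\right) 1 \sqrt{0}} = \frac{225 + 55}{3 - 0} = \frac{280}{3 + 0} = \frac{280}{3}$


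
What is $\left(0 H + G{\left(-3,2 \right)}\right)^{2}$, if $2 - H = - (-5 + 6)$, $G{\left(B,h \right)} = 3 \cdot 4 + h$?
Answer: $196$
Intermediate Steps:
$G{\left(B,h \right)} = 12 + h$
$H = 3$ ($H = 2 - - (-5 + 6) = 2 - \left(-1\right) 1 = 2 - -1 = 2 + 1 = 3$)
$\left(0 H + G{\left(-3,2 \right)}\right)^{2} = \left(0 \cdot 3 + \left(12 + 2\right)\right)^{2} = \left(0 + 14\right)^{2} = 14^{2} = 196$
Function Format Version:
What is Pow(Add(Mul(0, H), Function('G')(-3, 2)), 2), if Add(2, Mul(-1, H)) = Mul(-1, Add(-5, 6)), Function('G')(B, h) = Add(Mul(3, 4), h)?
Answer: 196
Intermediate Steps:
Function('G')(B, h) = Add(12, h)
H = 3 (H = Add(2, Mul(-1, Mul(-1, Add(-5, 6)))) = Add(2, Mul(-1, Mul(-1, 1))) = Add(2, Mul(-1, -1)) = Add(2, 1) = 3)
Pow(Add(Mul(0, H), Function('G')(-3, 2)), 2) = Pow(Add(Mul(0, 3), Add(12, 2)), 2) = Pow(Add(0, 14), 2) = Pow(14, 2) = 196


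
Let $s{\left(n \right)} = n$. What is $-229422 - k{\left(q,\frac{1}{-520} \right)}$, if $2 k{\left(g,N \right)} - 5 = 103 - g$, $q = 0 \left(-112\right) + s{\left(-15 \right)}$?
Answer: $- \frac{458967}{2} \approx -2.2948 \cdot 10^{5}$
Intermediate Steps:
$q = -15$ ($q = 0 \left(-112\right) - 15 = 0 - 15 = -15$)
$k{\left(g,N \right)} = 54 - \frac{g}{2}$ ($k{\left(g,N \right)} = \frac{5}{2} + \frac{103 - g}{2} = \frac{5}{2} - \left(- \frac{103}{2} + \frac{g}{2}\right) = 54 - \frac{g}{2}$)
$-229422 - k{\left(q,\frac{1}{-520} \right)} = -229422 - \left(54 - - \frac{15}{2}\right) = -229422 - \left(54 + \frac{15}{2}\right) = -229422 - \frac{123}{2} = - \frac{458967}{2}$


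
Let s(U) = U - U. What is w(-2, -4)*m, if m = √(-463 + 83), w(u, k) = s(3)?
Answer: 0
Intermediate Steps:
s(U) = 0
w(u, k) = 0
m = 2*I*√95 (m = √(-380) = 2*I*√95 ≈ 19.494*I)
w(-2, -4)*m = 0*(2*I*√95) = 0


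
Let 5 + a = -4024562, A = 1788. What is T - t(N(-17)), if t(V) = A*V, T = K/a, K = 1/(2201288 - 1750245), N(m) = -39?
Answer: 126581206393403891/1815252773381 ≈ 69732.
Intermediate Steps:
a = -4024567 (a = -5 - 4024562 = -4024567)
K = 1/451043 ≈ 2.2171e-6
T = -1/1815252773381 (T = (1/451043)/(-4024567) = (1/451043)*(-1/4024567) = -1/1815252773381 ≈ -5.5089e-13)
t(V) = 1788*V
T - t(N(-17)) = -1/1815252773381 - 1788*(-39) = -1/1815252773381 - 1*(-69732) = -1/1815252773381 + 69732 = 126581206393403891/1815252773381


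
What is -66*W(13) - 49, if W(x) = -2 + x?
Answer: -775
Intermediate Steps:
-66*W(13) - 49 = -66*(-2 + 13) - 49 = -66*11 - 49 = -726 - 49 = -775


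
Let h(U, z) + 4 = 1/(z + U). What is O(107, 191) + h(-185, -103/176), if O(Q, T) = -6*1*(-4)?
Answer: 653084/32663 ≈ 19.995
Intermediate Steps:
O(Q, T) = 24 (O(Q, T) = -6*(-4) = 24)
h(U, z) = -4 + 1/(U + z) (h(U, z) = -4 + 1/(z + U) = -4 + 1/(U + z))
O(107, 191) + h(-185, -103/176) = 24 + (1 - 4*(-185) - (-412)/176)/(-185 - 103/176) = 24 + (1 + 740 - (-412)/176)/(-185 - 103*1/176) = 24 + (1 + 740 - 4*(-103/176))/(-185 - 103/176) = 24 + (1 + 740 + 103/44)/(-32663/176) = 24 - 176/32663*32707/44 = 24 - 130828/32663 = 653084/32663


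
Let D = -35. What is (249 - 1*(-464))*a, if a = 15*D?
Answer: -374325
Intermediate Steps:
a = -525 (a = 15*(-35) = -525)
(249 - 1*(-464))*a = (249 - 1*(-464))*(-525) = (249 + 464)*(-525) = 713*(-525) = -374325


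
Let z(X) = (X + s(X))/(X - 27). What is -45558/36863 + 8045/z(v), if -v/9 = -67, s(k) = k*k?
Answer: 4284095074/372942971 ≈ 11.487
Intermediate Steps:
s(k) = k²
v = 603 (v = -9*(-67) = 603)
z(X) = (X + X²)/(-27 + X) (z(X) = (X + X²)/(X - 27) = (X + X²)/(-27 + X))
-45558/36863 + 8045/z(v) = -45558/36863 + 8045/((603*(1 + 603)/(-27 + 603))) = -45558*1/36863 + 8045/((603*604/576)) = -45558/36863 + 8045/((603*(1/576)*604)) = -45558/36863 + 8045/(10117/16) = -45558/36863 + 8045*(16/10117) = -45558/36863 + 128720/10117 = 4284095074/372942971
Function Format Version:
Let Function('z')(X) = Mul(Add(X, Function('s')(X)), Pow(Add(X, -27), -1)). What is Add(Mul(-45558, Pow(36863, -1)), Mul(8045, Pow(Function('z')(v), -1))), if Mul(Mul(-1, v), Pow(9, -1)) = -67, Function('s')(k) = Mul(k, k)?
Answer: Rational(4284095074, 372942971) ≈ 11.487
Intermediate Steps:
Function('s')(k) = Pow(k, 2)
v = 603 (v = Mul(-9, -67) = 603)
Function('z')(X) = Mul(Pow(Add(-27, X), -1), Add(X, Pow(X, 2))) (Function('z')(X) = Mul(Add(X, Pow(X, 2)), Pow(Add(X, -27), -1)) = Mul(Add(X, Pow(X, 2)), Pow(Add(-27, X), -1)) = Mul(Pow(Add(-27, X), -1), Add(X, Pow(X, 2))))
Add(Mul(-45558, Pow(36863, -1)), Mul(8045, Pow(Function('z')(v), -1))) = Add(Mul(-45558, Pow(36863, -1)), Mul(8045, Pow(Mul(603, Pow(Add(-27, 603), -1), Add(1, 603)), -1))) = Add(Mul(-45558, Rational(1, 36863)), Mul(8045, Pow(Mul(603, Pow(576, -1), 604), -1))) = Add(Rational(-45558, 36863), Mul(8045, Pow(Mul(603, Rational(1, 576), 604), -1))) = Add(Rational(-45558, 36863), Mul(8045, Pow(Rational(10117, 16), -1))) = Add(Rational(-45558, 36863), Mul(8045, Rational(16, 10117))) = Add(Rational(-45558, 36863), Rational(128720, 10117)) = Rational(4284095074, 372942971)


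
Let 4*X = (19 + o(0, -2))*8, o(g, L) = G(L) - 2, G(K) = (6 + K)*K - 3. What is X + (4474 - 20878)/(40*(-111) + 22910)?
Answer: 102618/9235 ≈ 11.112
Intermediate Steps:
G(K) = -3 + K*(6 + K) (G(K) = K*(6 + K) - 3 = -3 + K*(6 + K))
o(g, L) = -5 + L**2 + 6*L (o(g, L) = (-3 + L**2 + 6*L) - 2 = -5 + L**2 + 6*L)
X = 12 (X = ((19 + (-5 + (-2)**2 + 6*(-2)))*8)/4 = ((19 + (-5 + 4 - 12))*8)/4 = ((19 - 13)*8)/4 = (6*8)/4 = (1/4)*48 = 12)
X + (4474 - 20878)/(40*(-111) + 22910) = 12 + (4474 - 20878)/(40*(-111) + 22910) = 12 - 16404/(-4440 + 22910) = 12 - 16404/18470 = 12 - 16404*1/18470 = 12 - 8202/9235 = 102618/9235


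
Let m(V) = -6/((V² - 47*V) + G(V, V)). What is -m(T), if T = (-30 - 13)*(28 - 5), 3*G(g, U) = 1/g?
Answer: 17802/3040000067 ≈ 5.8559e-6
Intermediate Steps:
G(g, U) = 1/(3*g)
T = -989 (T = -43*23 = -989)
m(V) = -6/(V² - 47*V + 1/(3*V)) (m(V) = -6/((V² - 47*V) + 1/(3*V)) = -6/(V² - 47*V + 1/(3*V)))
-m(T) = -(-18)*(-989)/(1 + 3*(-989)²*(-47 - 989)) = -(-18)*(-989)/(1 + 3*978121*(-1036)) = -(-18)*(-989)/(1 - 3040000068) = -(-18)*(-989)/(-3040000067) = -(-18)*(-989)*(-1)/3040000067 = -1*(-17802/3040000067) = 17802/3040000067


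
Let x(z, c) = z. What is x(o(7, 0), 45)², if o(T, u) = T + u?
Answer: 49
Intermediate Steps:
x(o(7, 0), 45)² = (7 + 0)² = 7² = 49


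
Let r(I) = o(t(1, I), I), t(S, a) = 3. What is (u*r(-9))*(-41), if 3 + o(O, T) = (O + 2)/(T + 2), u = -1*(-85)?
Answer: 90610/7 ≈ 12944.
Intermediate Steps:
u = 85
o(O, T) = -3 + (2 + O)/(2 + T) (o(O, T) = -3 + (O + 2)/(T + 2) = -3 + (2 + O)/(2 + T))
r(I) = (-1 - 3*I)/(2 + I) (r(I) = (-4 + 3 - 3*I)/(2 + I) = (-1 - 3*I)/(2 + I))
(u*r(-9))*(-41) = (85*((-1 - 3*(-9))/(2 - 9)))*(-41) = (85*((-1 + 27)/(-7)))*(-41) = (85*(-⅐*26))*(-41) = (85*(-26/7))*(-41) = -2210/7*(-41) = 90610/7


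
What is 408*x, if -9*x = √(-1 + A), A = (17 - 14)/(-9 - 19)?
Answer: -68*I*√217/21 ≈ -47.7*I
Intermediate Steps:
A = -3/28 (A = 3/(-28) = 3*(-1/28) = -3/28 ≈ -0.10714)
x = -I*√217/126 (x = -√(-1 - 3/28)/9 = -I*√217/126 ≈ -0.11691*I)
408*x = 408*(-I*√217/126) = -68*I*√217/21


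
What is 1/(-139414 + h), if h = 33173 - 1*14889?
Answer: -1/121130 ≈ -8.2556e-6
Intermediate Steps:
h = 18284 (h = 33173 - 14889 = 18284)
1/(-139414 + h) = 1/(-139414 + 18284) = 1/(-121130) = -1/121130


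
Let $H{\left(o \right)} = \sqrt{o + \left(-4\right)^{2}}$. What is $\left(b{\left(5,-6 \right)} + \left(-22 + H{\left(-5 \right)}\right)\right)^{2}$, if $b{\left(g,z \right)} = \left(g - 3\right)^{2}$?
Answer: $\left(-18 + \sqrt{11}\right)^{2} \approx 215.6$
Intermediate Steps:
$b{\left(g,z \right)} = \left(-3 + g\right)^{2}$
$H{\left(o \right)} = \sqrt{16 + o}$ ($H{\left(o \right)} = \sqrt{o + 16} = \sqrt{16 + o}$)
$\left(b{\left(5,-6 \right)} + \left(-22 + H{\left(-5 \right)}\right)\right)^{2} = \left(\left(-3 + 5\right)^{2} - \left(22 - \sqrt{16 - 5}\right)\right)^{2} = \left(2^{2} - \left(22 - \sqrt{11}\right)\right)^{2} = \left(4 - \left(22 - \sqrt{11}\right)\right)^{2} = \left(-18 + \sqrt{11}\right)^{2}$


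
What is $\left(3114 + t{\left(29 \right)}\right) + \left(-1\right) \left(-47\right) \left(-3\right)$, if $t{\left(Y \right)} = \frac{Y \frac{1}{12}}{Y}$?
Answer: $\frac{35677}{12} \approx 2973.1$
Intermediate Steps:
$t{\left(Y \right)} = \frac{1}{12}$ ($t{\left(Y \right)} = \frac{Y \frac{1}{12}}{Y} = \frac{\frac{1}{12} Y}{Y} = \frac{1}{12}$)
$\left(3114 + t{\left(29 \right)}\right) + \left(-1\right) \left(-47\right) \left(-3\right) = \left(3114 + \frac{1}{12}\right) + \left(-1\right) \left(-47\right) \left(-3\right) = \frac{37369}{12} + 47 \left(-3\right) = \frac{37369}{12} - 141 = \frac{35677}{12}$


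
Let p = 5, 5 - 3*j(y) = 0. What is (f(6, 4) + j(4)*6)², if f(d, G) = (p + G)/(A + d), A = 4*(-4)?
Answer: 8281/100 ≈ 82.810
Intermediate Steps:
j(y) = 5/3 (j(y) = 5/3 - ⅓*0 = 5/3 + 0 = 5/3)
A = -16
f(d, G) = (5 + G)/(-16 + d)
(f(6, 4) + j(4)*6)² = ((5 + 4)/(-16 + 6) + (5/3)*6)² = (9/(-10) + 10)² = (-⅒*9 + 10)² = (-9/10 + 10)² = (91/10)² = 8281/100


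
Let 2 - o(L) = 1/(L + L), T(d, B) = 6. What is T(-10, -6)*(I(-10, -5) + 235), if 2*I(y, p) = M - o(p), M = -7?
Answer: 13827/10 ≈ 1382.7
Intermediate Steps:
o(L) = 2 - 1/(2*L) (o(L) = 2 - 1/(L + L) = 2 - 1/(2*L))
I(y, p) = -9/2 + 1/(4*p) (I(y, p) = (-7 - (2 - 1/(2*p)))/2 = (-7 + (-2 + 1/(2*p)))/2 = (-9 + 1/(2*p))/2 = -9/2 + 1/(4*p))
T(-10, -6)*(I(-10, -5) + 235) = 6*((¼)*(1 - 18*(-5))/(-5) + 235) = 6*((¼)*(-⅕)*(1 + 90) + 235) = 6*((¼)*(-⅕)*91 + 235) = 6*(-91/20 + 235) = 6*(4609/20) = 13827/10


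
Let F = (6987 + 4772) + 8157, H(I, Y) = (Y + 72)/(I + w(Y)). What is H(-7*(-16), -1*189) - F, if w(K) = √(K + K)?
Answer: 13*(-4596*√42 + 171593*I)/(-112*I + 3*√42) ≈ -19917.0 + 0.17604*I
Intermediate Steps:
w(K) = √2*√K (w(K) = √(2*K) = √2*√K)
H(I, Y) = (72 + Y)/(I + √2*√Y) (H(I, Y) = (Y + 72)/(I + √2*√Y) = (72 + Y)/(I + √2*√Y))
F = 19916 (F = 11759 + 8157 = 19916)
H(-7*(-16), -1*189) - F = (72 - 1*189)/(-7*(-16) + √2*√(-1*189)) - 1*19916 = (72 - 189)/(112 + √2*√(-189)) - 19916 = -117/(112 + √2*(3*I*√21)) - 19916 = -117/(112 + 3*I*√42) - 19916 = -19916 - 117/(112 + 3*I*√42)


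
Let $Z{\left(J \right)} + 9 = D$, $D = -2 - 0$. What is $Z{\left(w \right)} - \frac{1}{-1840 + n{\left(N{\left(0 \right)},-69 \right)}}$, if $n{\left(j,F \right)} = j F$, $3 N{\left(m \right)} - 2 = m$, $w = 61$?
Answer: $- \frac{20745}{1886} \approx -10.999$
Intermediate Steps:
$N{\left(m \right)} = \frac{2}{3} + \frac{m}{3}$
$D = -2$ ($D = -2 + 0 = -2$)
$Z{\left(J \right)} = -11$ ($Z{\left(J \right)} = -9 - 2 = -11$)
$n{\left(j,F \right)} = F j$
$Z{\left(w \right)} - \frac{1}{-1840 + n{\left(N{\left(0 \right)},-69 \right)}} = -11 - \frac{1}{-1840 - 69 \left(\frac{2}{3} + \frac{1}{3} \cdot 0\right)} = -11 - \frac{1}{-1840 - 69 \left(\frac{2}{3} + 0\right)} = -11 - \frac{1}{-1840 - 46} = -11 - \frac{1}{-1886} = -11 - - \frac{1}{1886} = -11 + \frac{1}{1886} = - \frac{20745}{1886}$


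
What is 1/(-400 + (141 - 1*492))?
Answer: -1/751 ≈ -0.0013316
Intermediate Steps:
1/(-400 + (141 - 1*492)) = 1/(-400 + (141 - 492)) = 1/(-400 - 351) = 1/(-751) = -1/751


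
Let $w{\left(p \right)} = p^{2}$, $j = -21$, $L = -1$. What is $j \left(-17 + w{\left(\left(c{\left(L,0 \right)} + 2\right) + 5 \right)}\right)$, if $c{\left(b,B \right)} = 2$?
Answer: $-1344$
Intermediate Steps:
$j \left(-17 + w{\left(\left(c{\left(L,0 \right)} + 2\right) + 5 \right)}\right) = - 21 \left(-17 + \left(\left(2 + 2\right) + 5\right)^{2}\right) = - 21 \left(-17 + \left(4 + 5\right)^{2}\right) = - 21 \left(-17 + 9^{2}\right) = - 21 \left(-17 + 81\right) = \left(-21\right) 64 = -1344$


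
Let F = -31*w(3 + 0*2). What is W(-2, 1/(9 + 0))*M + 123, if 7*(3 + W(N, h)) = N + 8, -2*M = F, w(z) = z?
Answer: 327/14 ≈ 23.357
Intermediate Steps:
F = -93 (F = -31*(3 + 0*2) = -31*(3 + 0) = -31*3 = -93)
M = 93/2 (M = -½*(-93) = 93/2 ≈ 46.500)
W(N, h) = -13/7 + N/7 (W(N, h) = -3 + (N + 8)/7 = -3 + (8 + N)/7 = -3 + (8/7 + N/7) = -13/7 + N/7)
W(-2, 1/(9 + 0))*M + 123 = (-13/7 + (⅐)*(-2))*(93/2) + 123 = (-13/7 - 2/7)*(93/2) + 123 = -15/7*93/2 + 123 = -1395/14 + 123 = 327/14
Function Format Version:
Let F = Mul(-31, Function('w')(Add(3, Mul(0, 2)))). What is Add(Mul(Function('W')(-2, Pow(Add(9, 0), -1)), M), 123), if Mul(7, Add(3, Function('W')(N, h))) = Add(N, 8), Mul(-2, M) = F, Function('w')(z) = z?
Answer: Rational(327, 14) ≈ 23.357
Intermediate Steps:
F = -93 (F = Mul(-31, Add(3, Mul(0, 2))) = Mul(-31, Add(3, 0)) = Mul(-31, 3) = -93)
M = Rational(93, 2) (M = Mul(Rational(-1, 2), -93) = Rational(93, 2) ≈ 46.500)
Function('W')(N, h) = Add(Rational(-13, 7), Mul(Rational(1, 7), N)) (Function('W')(N, h) = Add(-3, Mul(Rational(1, 7), Add(N, 8))) = Add(-3, Mul(Rational(1, 7), Add(8, N))) = Add(-3, Add(Rational(8, 7), Mul(Rational(1, 7), N))) = Add(Rational(-13, 7), Mul(Rational(1, 7), N)))
Add(Mul(Function('W')(-2, Pow(Add(9, 0), -1)), M), 123) = Add(Mul(Add(Rational(-13, 7), Mul(Rational(1, 7), -2)), Rational(93, 2)), 123) = Add(Mul(Add(Rational(-13, 7), Rational(-2, 7)), Rational(93, 2)), 123) = Add(Mul(Rational(-15, 7), Rational(93, 2)), 123) = Add(Rational(-1395, 14), 123) = Rational(327, 14)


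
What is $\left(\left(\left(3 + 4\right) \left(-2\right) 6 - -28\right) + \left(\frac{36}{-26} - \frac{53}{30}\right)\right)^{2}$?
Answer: $\frac{532178761}{152100} \approx 3498.9$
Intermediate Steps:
$\left(\left(\left(3 + 4\right) \left(-2\right) 6 - -28\right) + \left(\frac{36}{-26} - \frac{53}{30}\right)\right)^{2} = \left(\left(7 \left(-2\right) 6 + 28\right) + \left(36 \left(- \frac{1}{26}\right) - \frac{53}{30}\right)\right)^{2} = \left(\left(\left(-14\right) 6 + 28\right) - \frac{1229}{390}\right)^{2} = \left(\left(-84 + 28\right) - \frac{1229}{390}\right)^{2} = \left(-56 - \frac{1229}{390}\right)^{2} = \left(- \frac{23069}{390}\right)^{2} = \frac{532178761}{152100}$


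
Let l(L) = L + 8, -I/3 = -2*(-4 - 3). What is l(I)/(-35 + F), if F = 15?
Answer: 17/10 ≈ 1.7000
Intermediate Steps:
I = -42 (I = -(-6)*(-4 - 3) = -(-6)*(-7) = -3*14 = -42)
l(L) = 8 + L
l(I)/(-35 + F) = (8 - 42)/(-35 + 15) = -34/(-20) = -34*(-1/20) = 17/10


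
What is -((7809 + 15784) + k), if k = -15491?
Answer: -8102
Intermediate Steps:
-((7809 + 15784) + k) = -((7809 + 15784) - 15491) = -(23593 - 15491) = -1*8102 = -8102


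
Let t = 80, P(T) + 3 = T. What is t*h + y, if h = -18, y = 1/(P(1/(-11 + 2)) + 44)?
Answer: -529911/368 ≈ -1440.0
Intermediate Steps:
P(T) = -3 + T
y = 9/368 (y = 1/((-3 + 1/(-11 + 2)) + 44) = 1/((-3 + 1/(-9)) + 44) = 1/((-3 - ⅑) + 44) = 1/(-28/9 + 44) = 1/(368/9) = 9/368 ≈ 0.024457)
t*h + y = 80*(-18) + 9/368 = -1440 + 9/368 = -529911/368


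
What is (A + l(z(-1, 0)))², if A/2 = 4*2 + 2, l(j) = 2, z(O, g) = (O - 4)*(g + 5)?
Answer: 484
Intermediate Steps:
z(O, g) = (-4 + O)*(5 + g)
A = 20 (A = 2*(4*2 + 2) = 2*(8 + 2) = 2*10 = 20)
(A + l(z(-1, 0)))² = (20 + 2)² = 22² = 484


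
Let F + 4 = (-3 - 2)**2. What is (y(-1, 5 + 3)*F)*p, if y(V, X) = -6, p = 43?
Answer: -5418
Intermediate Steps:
F = 21 (F = -4 + (-3 - 2)**2 = -4 + (-5)**2 = -4 + 25 = 21)
(y(-1, 5 + 3)*F)*p = -6*21*43 = -126*43 = -5418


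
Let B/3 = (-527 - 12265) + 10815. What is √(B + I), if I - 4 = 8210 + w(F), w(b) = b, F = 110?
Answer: √2393 ≈ 48.918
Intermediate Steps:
I = 8324 (I = 4 + (8210 + 110) = 4 + 8320 = 8324)
B = -5931 (B = 3*((-527 - 12265) + 10815) = 3*(-12792 + 10815) = 3*(-1977) = -5931)
√(B + I) = √(-5931 + 8324) = √2393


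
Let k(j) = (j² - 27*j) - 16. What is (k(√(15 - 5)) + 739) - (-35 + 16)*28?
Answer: 1265 - 27*√10 ≈ 1179.6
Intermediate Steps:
k(j) = -16 + j² - 27*j
(k(√(15 - 5)) + 739) - (-35 + 16)*28 = ((-16 + (√(15 - 5))² - 27*√(15 - 5)) + 739) - (-35 + 16)*28 = ((-16 + (√10)² - 27*√10) + 739) - (-19)*28 = ((-16 + 10 - 27*√10) + 739) - 1*(-532) = ((-6 - 27*√10) + 739) + 532 = (733 - 27*√10) + 532 = 1265 - 27*√10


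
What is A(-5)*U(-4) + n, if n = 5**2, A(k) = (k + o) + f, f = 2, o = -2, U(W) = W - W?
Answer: 25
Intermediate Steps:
U(W) = 0
A(k) = k (A(k) = (k - 2) + 2 = (-2 + k) + 2 = k)
n = 25
A(-5)*U(-4) + n = -5*0 + 25 = 0 + 25 = 25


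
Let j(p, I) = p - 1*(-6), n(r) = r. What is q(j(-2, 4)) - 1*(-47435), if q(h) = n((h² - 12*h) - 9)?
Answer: 47394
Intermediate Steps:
j(p, I) = 6 + p (j(p, I) = p + 6 = 6 + p)
q(h) = -9 + h² - 12*h (q(h) = (h² - 12*h) - 9 = -9 + h² - 12*h)
q(j(-2, 4)) - 1*(-47435) = (-9 + (6 - 2)² - 12*(6 - 2)) - 1*(-47435) = (-9 + 4² - 12*4) + 47435 = (-9 + 16 - 48) + 47435 = -41 + 47435 = 47394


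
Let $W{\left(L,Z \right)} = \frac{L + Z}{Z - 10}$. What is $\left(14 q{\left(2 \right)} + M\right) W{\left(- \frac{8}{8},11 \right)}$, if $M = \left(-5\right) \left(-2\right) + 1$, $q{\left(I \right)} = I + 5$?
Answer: $1090$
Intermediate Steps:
$q{\left(I \right)} = 5 + I$
$M = 11$ ($M = 10 + 1 = 11$)
$W{\left(L,Z \right)} = \frac{L + Z}{-10 + Z}$
$\left(14 q{\left(2 \right)} + M\right) W{\left(- \frac{8}{8},11 \right)} = \left(14 \left(5 + 2\right) + 11\right) \frac{- \frac{8}{8} + 11}{-10 + 11} = \left(14 \cdot 7 + 11\right) \frac{\left(-8\right) \frac{1}{8} + 11}{1} = \left(98 + 11\right) 1 \left(-1 + 11\right) = 109 \cdot 1 \cdot 10 = 109 \cdot 10 = 1090$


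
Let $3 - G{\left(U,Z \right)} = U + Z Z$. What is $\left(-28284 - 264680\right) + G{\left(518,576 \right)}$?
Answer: $-625255$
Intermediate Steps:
$G{\left(U,Z \right)} = 3 - U - Z^{2}$ ($G{\left(U,Z \right)} = 3 - \left(U + Z Z\right) = 3 - \left(U + Z^{2}\right) = 3 - U - Z^{2}$)
$\left(-28284 - 264680\right) + G{\left(518,576 \right)} = \left(-28284 - 264680\right) - 332291 = -292964 - 332291 = -625255$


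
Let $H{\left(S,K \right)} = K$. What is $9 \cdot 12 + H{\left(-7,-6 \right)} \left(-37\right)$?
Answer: $330$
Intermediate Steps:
$9 \cdot 12 + H{\left(-7,-6 \right)} \left(-37\right) = 9 \cdot 12 - -222 = 108 + 222 = 330$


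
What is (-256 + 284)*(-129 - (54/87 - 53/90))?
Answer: -4714822/1305 ≈ -3612.9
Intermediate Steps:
(-256 + 284)*(-129 - (54/87 - 53/90)) = 28*(-129 - (54*(1/87) - 53*1/90)) = 28*(-129 - (18/29 - 53/90)) = 28*(-129 - 1*83/2610) = 28*(-129 - 83/2610) = 28*(-336773/2610) = -4714822/1305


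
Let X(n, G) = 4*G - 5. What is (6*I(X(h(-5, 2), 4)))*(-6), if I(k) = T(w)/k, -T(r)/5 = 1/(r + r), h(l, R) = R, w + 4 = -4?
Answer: -45/44 ≈ -1.0227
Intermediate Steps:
w = -8 (w = -4 - 4 = -8)
T(r) = -5/(2*r) (T(r) = -5/(r + r) = -5*1/(2*r) = -5/(2*r))
X(n, G) = -5 + 4*G
I(k) = 5/(16*k) (I(k) = (-5/2/(-8))/k = (-5/2*(-⅛))/k = 5/(16*k))
(6*I(X(h(-5, 2), 4)))*(-6) = (6*(5/(16*(-5 + 4*4))))*(-6) = (6*(5/(16*(-5 + 16))))*(-6) = (6*((5/16)/11))*(-6) = (6*((5/16)*(1/11)))*(-6) = (6*(5/176))*(-6) = (15/88)*(-6) = -45/44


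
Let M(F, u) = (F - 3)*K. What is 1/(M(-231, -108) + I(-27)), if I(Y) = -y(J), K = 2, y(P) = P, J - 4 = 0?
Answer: -1/472 ≈ -0.0021186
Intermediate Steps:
J = 4 (J = 4 + 0 = 4)
I(Y) = -4 (I(Y) = -1*4 = -4)
M(F, u) = -6 + 2*F (M(F, u) = (F - 3)*2 = (-3 + F)*2 = -6 + 2*F)
1/(M(-231, -108) + I(-27)) = 1/((-6 + 2*(-231)) - 4) = 1/((-6 - 462) - 4) = 1/(-468 - 4) = 1/(-472) = -1/472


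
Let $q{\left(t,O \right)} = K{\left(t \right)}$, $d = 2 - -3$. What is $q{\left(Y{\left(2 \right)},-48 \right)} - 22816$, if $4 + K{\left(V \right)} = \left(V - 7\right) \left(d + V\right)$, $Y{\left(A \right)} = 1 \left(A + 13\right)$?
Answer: $-22660$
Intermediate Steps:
$d = 5$ ($d = 2 + 3 = 5$)
$Y{\left(A \right)} = 13 + A$ ($Y{\left(A \right)} = 1 \left(13 + A\right) = 13 + A$)
$K{\left(V \right)} = -4 + \left(-7 + V\right) \left(5 + V\right)$ ($K{\left(V \right)} = -4 + \left(V - 7\right) \left(5 + V\right) = -4 + \left(-7 + V\right) \left(5 + V\right)$)
$q{\left(t,O \right)} = -39 + t^{2} - 2 t$
$q{\left(Y{\left(2 \right)},-48 \right)} - 22816 = \left(-39 + \left(13 + 2\right)^{2} - 2 \left(13 + 2\right)\right) - 22816 = \left(-39 + 15^{2} - 30\right) - 22816 = \left(-39 + 225 - 30\right) - 22816 = 156 - 22816 = -22660$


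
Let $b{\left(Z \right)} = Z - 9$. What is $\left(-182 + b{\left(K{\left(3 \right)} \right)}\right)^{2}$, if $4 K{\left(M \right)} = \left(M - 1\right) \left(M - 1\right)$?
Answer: $36100$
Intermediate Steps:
$K{\left(M \right)} = \frac{\left(-1 + M\right)^{2}}{4}$ ($K{\left(M \right)} = \frac{\left(M - 1\right) \left(M - 1\right)}{4} = \frac{\left(-1 + M\right) \left(-1 + M\right)}{4} = \frac{\left(-1 + M\right)^{2}}{4}$)
$b{\left(Z \right)} = -9 + Z$
$\left(-182 + b{\left(K{\left(3 \right)} \right)}\right)^{2} = \left(-182 - \left(9 - \frac{\left(-1 + 3\right)^{2}}{4}\right)\right)^{2} = \left(-182 - \left(9 - \frac{2^{2}}{4}\right)\right)^{2} = \left(-182 + \left(-9 + \frac{1}{4} \cdot 4\right)\right)^{2} = \left(-182 + \left(-9 + 1\right)\right)^{2} = \left(-182 - 8\right)^{2} = \left(-190\right)^{2} = 36100$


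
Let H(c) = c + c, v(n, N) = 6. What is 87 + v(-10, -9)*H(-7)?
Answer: 3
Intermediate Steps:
H(c) = 2*c
87 + v(-10, -9)*H(-7) = 87 + 6*(2*(-7)) = 87 + 6*(-14) = 87 - 84 = 3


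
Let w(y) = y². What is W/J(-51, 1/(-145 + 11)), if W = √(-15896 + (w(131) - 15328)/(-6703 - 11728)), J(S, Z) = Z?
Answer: -134*I*√5399932976879/18431 ≈ -16895.0*I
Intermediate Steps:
W = I*√5399932976879/18431 (W = √(-15896 + (131² - 15328)/(-6703 - 11728)) = √(-15896 + (17161 - 15328)/(-18431)) = √(-15896 + 1833*(-1/18431)) = √(-15896 - 1833/18431) = √(-292981009/18431) = I*√5399932976879/18431 ≈ 126.08*I)
W/J(-51, 1/(-145 + 11)) = (I*√5399932976879/18431)/(1/(-145 + 11)) = (I*√5399932976879/18431)/(1/(-134)) = (I*√5399932976879/18431)/(-1/134) = (I*√5399932976879/18431)*(-134) = -134*I*√5399932976879/18431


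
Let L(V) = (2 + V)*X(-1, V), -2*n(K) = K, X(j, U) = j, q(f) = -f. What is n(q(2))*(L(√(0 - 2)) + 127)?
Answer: 125 - I*√2 ≈ 125.0 - 1.4142*I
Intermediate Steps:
n(K) = -K/2
L(V) = -2 - V (L(V) = (2 + V)*(-1) = -2 - V)
n(q(2))*(L(√(0 - 2)) + 127) = (-(-1)*2/2)*((-2 - √(0 - 2)) + 127) = (-½*(-2))*((-2 - √(-2)) + 127) = 1*((-2 - I*√2) + 127) = 1*(125 - I*√2) = 125 - I*√2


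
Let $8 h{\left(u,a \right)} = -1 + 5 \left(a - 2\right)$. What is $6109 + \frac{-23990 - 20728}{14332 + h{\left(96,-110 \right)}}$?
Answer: $\frac{696648611}{114095} \approx 6105.9$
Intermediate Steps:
$h{\left(u,a \right)} = - \frac{11}{8} + \frac{5 a}{8}$ ($h{\left(u,a \right)} = \frac{-1 + 5 \left(a - 2\right)}{8} = \frac{-1 + 5 \left(-2 + a\right)}{8} = \frac{-1 + \left(-10 + 5 a\right)}{8} = \frac{-11 + 5 a}{8} = - \frac{11}{8} + \frac{5 a}{8}$)
$6109 + \frac{-23990 - 20728}{14332 + h{\left(96,-110 \right)}} = 6109 + \frac{-23990 - 20728}{14332 + \left(- \frac{11}{8} + \frac{5}{8} \left(-110\right)\right)} = 6109 - \frac{44718}{14332 - \frac{561}{8}} = 6109 - \frac{44718}{\frac{114095}{8}} = 6109 - \frac{357744}{114095} = \frac{696648611}{114095}$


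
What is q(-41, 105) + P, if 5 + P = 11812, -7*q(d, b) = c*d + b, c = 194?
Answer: 90498/7 ≈ 12928.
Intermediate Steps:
q(d, b) = -194*d/7 - b/7 (q(d, b) = -(194*d + b)/7 = -(b + 194*d)/7 = -194*d/7 - b/7)
P = 11807 (P = -5 + 11812 = 11807)
q(-41, 105) + P = (-194/7*(-41) - 1/7*105) + 11807 = (7954/7 - 15) + 11807 = 7849/7 + 11807 = 90498/7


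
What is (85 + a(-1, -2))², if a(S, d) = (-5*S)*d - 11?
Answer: 4096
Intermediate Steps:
a(S, d) = -11 - 5*S*d (a(S, d) = -5*S*d - 11 = -11 - 5*S*d)
(85 + a(-1, -2))² = (85 + (-11 - 5*(-1)*(-2)))² = (85 + (-11 - 10))² = (85 - 21)² = 64² = 4096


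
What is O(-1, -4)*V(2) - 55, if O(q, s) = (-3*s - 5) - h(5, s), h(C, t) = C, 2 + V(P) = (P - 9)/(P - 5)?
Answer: -163/3 ≈ -54.333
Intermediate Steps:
V(P) = -2 + (-9 + P)/(-5 + P) (V(P) = -2 + (P - 9)/(P - 5) = -2 + (-9 + P)/(-5 + P))
O(q, s) = -10 - 3*s (O(q, s) = (-3*s - 5) - 1*5 = (-5 - 3*s) - 5 = -10 - 3*s)
O(-1, -4)*V(2) - 55 = (-10 - 3*(-4))*((1 - 1*2)/(-5 + 2)) - 55 = (-10 + 12)*((1 - 2)/(-3)) - 55 = 2*(-1/3*(-1)) - 55 = 2*(1/3) - 55 = 2/3 - 55 = -163/3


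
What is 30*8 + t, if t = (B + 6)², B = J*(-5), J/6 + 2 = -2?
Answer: 16116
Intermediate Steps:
J = -24 (J = -12 + 6*(-2) = -12 - 12 = -24)
B = 120 (B = -24*(-5) = 120)
t = 15876 (t = (120 + 6)² = 126² = 15876)
30*8 + t = 30*8 + 15876 = 240 + 15876 = 16116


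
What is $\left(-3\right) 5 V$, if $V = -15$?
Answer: $225$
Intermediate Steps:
$\left(-3\right) 5 V = \left(-3\right) 5 \left(-15\right) = \left(-15\right) \left(-15\right) = 225$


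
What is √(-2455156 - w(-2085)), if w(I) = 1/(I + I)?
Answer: I*√42692462164230/4170 ≈ 1566.9*I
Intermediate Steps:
w(I) = 1/(2*I)
√(-2455156 - w(-2085)) = √(-2455156 - 1/(2*(-2085))) = √(-2455156 - (-1)/(2*2085)) = √(-2455156 - 1*(-1/4170)) = √(-2455156 + 1/4170) = √(-10238000519/4170) = I*√42692462164230/4170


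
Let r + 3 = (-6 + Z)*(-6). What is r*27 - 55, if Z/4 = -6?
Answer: 4724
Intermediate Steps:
Z = -24 (Z = 4*(-6) = -24)
r = 177 (r = -3 + (-6 - 24)*(-6) = -3 - 30*(-6) = -3 + 180 = 177)
r*27 - 55 = 177*27 - 55 = 4779 - 55 = 4724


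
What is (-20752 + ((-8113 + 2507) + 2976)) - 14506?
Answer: -37888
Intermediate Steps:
(-20752 + ((-8113 + 2507) + 2976)) - 14506 = (-20752 + (-5606 + 2976)) - 14506 = (-20752 - 2630) - 14506 = -23382 - 14506 = -37888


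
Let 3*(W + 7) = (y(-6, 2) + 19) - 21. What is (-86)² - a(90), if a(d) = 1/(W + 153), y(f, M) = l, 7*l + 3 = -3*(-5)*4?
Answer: 22994143/3109 ≈ 7396.0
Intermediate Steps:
l = 57/7 (l = -3/7 + (-3*(-5)*4)/7 = -3/7 + (15*4)/7 = -3/7 + (⅐)*60 = -3/7 + 60/7 = 57/7 ≈ 8.1429)
y(f, M) = 57/7
W = -104/21 (W = -7 + ((57/7 + 19) - 21)/3 = -7 + (190/7 - 21)/3 = -7 + (⅓)*(43/7) = -7 + 43/21 = -104/21 ≈ -4.9524)
a(d) = 21/3109 (a(d) = 1/(-104/21 + 153) = 1/(3109/21) = 21/3109)
(-86)² - a(90) = (-86)² - 1*21/3109 = 7396 - 21/3109 = 22994143/3109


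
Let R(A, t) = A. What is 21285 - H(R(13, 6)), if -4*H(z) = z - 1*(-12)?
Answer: 85165/4 ≈ 21291.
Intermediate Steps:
H(z) = -3 - z/4 (H(z) = -(z - 1*(-12))/4 = -(z + 12)/4 = -(12 + z)/4 = -3 - z/4)
21285 - H(R(13, 6)) = 21285 - (-3 - ¼*13) = 21285 - (-3 - 13/4) = 21285 - 1*(-25/4) = 21285 + 25/4 = 85165/4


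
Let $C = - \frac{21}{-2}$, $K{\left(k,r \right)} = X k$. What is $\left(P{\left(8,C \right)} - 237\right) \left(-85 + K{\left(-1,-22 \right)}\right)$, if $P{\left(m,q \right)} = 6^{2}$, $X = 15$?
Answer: $20100$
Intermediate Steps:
$K{\left(k,r \right)} = 15 k$
$C = \frac{21}{2}$ ($C = \left(-21\right) \left(- \frac{1}{2}\right) = \frac{21}{2} \approx 10.5$)
$P{\left(m,q \right)} = 36$
$\left(P{\left(8,C \right)} - 237\right) \left(-85 + K{\left(-1,-22 \right)}\right) = \left(36 - 237\right) \left(-85 + 15 \left(-1\right)\right) = - 201 \left(-85 - 15\right) = \left(-201\right) \left(-100\right) = 20100$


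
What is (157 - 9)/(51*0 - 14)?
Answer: -74/7 ≈ -10.571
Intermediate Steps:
(157 - 9)/(51*0 - 14) = 148/(0 - 14) = 148/(-14) = 148*(-1/14) = -74/7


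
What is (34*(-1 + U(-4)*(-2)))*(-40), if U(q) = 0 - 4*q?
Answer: 44880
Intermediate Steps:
U(q) = -4*q
(34*(-1 + U(-4)*(-2)))*(-40) = (34*(-1 - 4*(-4)*(-2)))*(-40) = (34*(-1 + 16*(-2)))*(-40) = (34*(-1 - 32))*(-40) = (34*(-33))*(-40) = -1122*(-40) = 44880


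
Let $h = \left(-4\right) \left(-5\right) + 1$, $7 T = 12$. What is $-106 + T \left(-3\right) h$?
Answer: $-214$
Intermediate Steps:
$T = \frac{12}{7}$ ($T = \frac{1}{7} \cdot 12 = \frac{12}{7} \approx 1.7143$)
$h = 21$ ($h = 20 + 1 = 21$)
$-106 + T \left(-3\right) h = -106 + \frac{12}{7} \left(-3\right) 21 = -106 - 108 = -214$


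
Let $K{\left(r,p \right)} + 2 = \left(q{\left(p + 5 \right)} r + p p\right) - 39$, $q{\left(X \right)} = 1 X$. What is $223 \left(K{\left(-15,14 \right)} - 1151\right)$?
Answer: $-285663$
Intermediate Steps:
$q{\left(X \right)} = X$
$K{\left(r,p \right)} = -41 + p^{2} + r \left(5 + p\right)$ ($K{\left(r,p \right)} = -2 - \left(39 - p p - \left(p + 5\right) r\right) = -2 - \left(39 - p^{2} - \left(5 + p\right) r\right) = -2 - \left(39 - p^{2} - r \left(5 + p\right)\right) = -2 + \left(-39 + p^{2} + r \left(5 + p\right)\right) = -41 + p^{2} + r \left(5 + p\right)$)
$223 \left(K{\left(-15,14 \right)} - 1151\right) = 223 \left(\left(-41 + 14^{2} - 15 \left(5 + 14\right)\right) - 1151\right) = 223 \left(\left(-41 + 196 - 285\right) - 1151\right) = 223 \left(-130 - 1151\right) = 223 \left(-1281\right) = -285663$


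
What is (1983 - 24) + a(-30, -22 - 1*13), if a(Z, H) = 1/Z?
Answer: 58769/30 ≈ 1959.0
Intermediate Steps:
(1983 - 24) + a(-30, -22 - 1*13) = (1983 - 24) + 1/(-30) = 1959 - 1/30 = 58769/30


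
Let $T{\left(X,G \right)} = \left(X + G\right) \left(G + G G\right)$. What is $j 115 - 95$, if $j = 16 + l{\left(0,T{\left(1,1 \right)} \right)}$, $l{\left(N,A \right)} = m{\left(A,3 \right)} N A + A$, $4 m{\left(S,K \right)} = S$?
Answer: $2205$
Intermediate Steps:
$m{\left(S,K \right)} = \frac{S}{4}$
$T{\left(X,G \right)} = \left(G + X\right) \left(G + G^{2}\right)$
$l{\left(N,A \right)} = A + \frac{N A^{2}}{4}$ ($l{\left(N,A \right)} = \frac{A}{4} N A + A = \frac{A N}{4} A + A = \frac{N A^{2}}{4} + A = A + \frac{N A^{2}}{4}$)
$j = 20$ ($j = 16 + \frac{1 \left(1 + 1 + 1^{2} + 1 \cdot 1\right) \left(4 + 1 \left(1 + 1 + 1^{2} + 1 \cdot 1\right) 0\right)}{4} = 16 + \frac{1 \left(1 + 1 + 1 + 1\right) \left(4 + 1 \left(1 + 1 + 1 + 1\right) 0\right)}{4} = 16 + \frac{1 \cdot 4 \left(4 + 1 \cdot 4 \cdot 0\right)}{4} = 16 + \frac{1}{4} \cdot 4 \left(4 + 4 \cdot 0\right) = 16 + \frac{1}{4} \cdot 4 \left(4 + 0\right) = 16 + \frac{1}{4} \cdot 4 \cdot 4 = 16 + 4 = 20$)
$j 115 - 95 = 20 \cdot 115 - 95 = 2300 - 95 = 2205$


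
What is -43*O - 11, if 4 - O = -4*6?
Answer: -1215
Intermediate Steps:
O = 28 (O = 4 - (-4)*6 = 4 - 1*(-24) = 4 + 24 = 28)
-43*O - 11 = -43*28 - 11 = -1204 - 11 = -1215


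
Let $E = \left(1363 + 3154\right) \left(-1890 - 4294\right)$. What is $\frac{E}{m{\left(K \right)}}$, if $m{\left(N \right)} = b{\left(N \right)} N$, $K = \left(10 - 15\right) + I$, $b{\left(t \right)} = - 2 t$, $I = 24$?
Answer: $\frac{13966564}{361} \approx 38689.0$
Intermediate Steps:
$E = -27933128$ ($E = 4517 \left(-6184\right) = -27933128$)
$K = 19$ ($K = \left(10 - 15\right) + 24 = -5 + 24 = 19$)
$m{\left(N \right)} = - 2 N^{2}$ ($m{\left(N \right)} = - 2 N N = - 2 N^{2}$)
$\frac{E}{m{\left(K \right)}} = - \frac{27933128}{\left(-2\right) 19^{2}} = - \frac{27933128}{\left(-2\right) 361} = - \frac{27933128}{-722} = \left(-27933128\right) \left(- \frac{1}{722}\right) = \frac{13966564}{361}$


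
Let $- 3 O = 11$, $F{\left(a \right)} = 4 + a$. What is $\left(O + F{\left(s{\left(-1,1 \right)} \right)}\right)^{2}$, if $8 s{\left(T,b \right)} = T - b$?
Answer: $\frac{1}{144} \approx 0.0069444$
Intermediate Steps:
$s{\left(T,b \right)} = - \frac{b}{8} + \frac{T}{8}$ ($s{\left(T,b \right)} = \frac{T - b}{8} = - \frac{b}{8} + \frac{T}{8}$)
$O = - \frac{11}{3}$ ($O = \left(- \frac{1}{3}\right) 11 = - \frac{11}{3} \approx -3.6667$)
$\left(O + F{\left(s{\left(-1,1 \right)} \right)}\right)^{2} = \left(- \frac{11}{3} + \left(4 + \left(\left(- \frac{1}{8}\right) 1 + \frac{1}{8} \left(-1\right)\right)\right)\right)^{2} = \left(- \frac{11}{3} + \left(4 - \frac{1}{4}\right)\right)^{2} = \left(- \frac{11}{3} + \frac{15}{4}\right)^{2} = \left(\frac{1}{12}\right)^{2} = \frac{1}{144}$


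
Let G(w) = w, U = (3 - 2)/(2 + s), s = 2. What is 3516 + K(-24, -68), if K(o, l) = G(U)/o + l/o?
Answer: 337807/96 ≈ 3518.8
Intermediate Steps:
U = 1/4 (U = (3 - 2)/(2 + 2) = 1/4 ≈ 0.25000)
K(o, l) = 1/(4*o) + l/o
3516 + K(-24, -68) = 3516 + (1/4 - 68)/(-24) = 3516 - 1/24*(-271/4) = 3516 + 271/96 = 337807/96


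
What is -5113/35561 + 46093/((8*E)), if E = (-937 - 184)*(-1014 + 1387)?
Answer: -18742425405/118953820904 ≈ -0.15756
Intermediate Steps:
E = -418133 (E = -1121*373 = -418133)
-5113/35561 + 46093/((8*E)) = -5113/35561 + 46093/((8*(-418133))) = -5113*1/35561 + 46093/(-3345064) = -5113/35561 + 46093*(-1/3345064) = -5113/35561 - 46093/3345064 = -18742425405/118953820904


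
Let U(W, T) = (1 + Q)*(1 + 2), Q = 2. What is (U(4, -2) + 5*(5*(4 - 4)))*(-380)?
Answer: -3420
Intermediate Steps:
U(W, T) = 9 (U(W, T) = (1 + 2)*(1 + 2) = 3*3 = 9)
(U(4, -2) + 5*(5*(4 - 4)))*(-380) = (9 + 5*(5*(4 - 4)))*(-380) = (9 + 5*(5*0))*(-380) = (9 + 5*0)*(-380) = (9 + 0)*(-380) = 9*(-380) = -3420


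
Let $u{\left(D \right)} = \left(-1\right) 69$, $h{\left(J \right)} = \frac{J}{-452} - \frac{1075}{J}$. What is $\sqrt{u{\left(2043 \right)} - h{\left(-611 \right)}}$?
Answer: $\frac{i \sqrt{1374997489827}}{138086} \approx 8.4918 i$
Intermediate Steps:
$h{\left(J \right)} = - \frac{1075}{J} - \frac{J}{452}$ ($h{\left(J \right)} = J \left(- \frac{1}{452}\right) - \frac{1075}{J} = - \frac{J}{452} - \frac{1075}{J} = - \frac{1075}{J} - \frac{J}{452}$)
$u{\left(D \right)} = -69$
$\sqrt{u{\left(2043 \right)} - h{\left(-611 \right)}} = \sqrt{-69 - \left(- \frac{1075}{-611} - - \frac{611}{452}\right)} = \sqrt{-69 - \left(\left(-1075\right) \left(- \frac{1}{611}\right) + \frac{611}{452}\right)} = \sqrt{-69 - \left(\frac{1075}{611} + \frac{611}{452}\right)} = \sqrt{-69 - \frac{859221}{276172}} = \sqrt{- \frac{19915089}{276172}} = \frac{i \sqrt{1374997489827}}{138086}$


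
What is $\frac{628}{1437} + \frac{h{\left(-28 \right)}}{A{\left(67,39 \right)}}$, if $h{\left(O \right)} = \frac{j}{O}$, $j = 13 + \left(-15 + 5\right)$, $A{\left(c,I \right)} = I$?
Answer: $\frac{227155}{523068} \approx 0.43427$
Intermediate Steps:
$j = 3$ ($j = 13 - 10 = 3$)
$h{\left(O \right)} = \frac{3}{O}$
$\frac{628}{1437} + \frac{h{\left(-28 \right)}}{A{\left(67,39 \right)}} = \frac{628}{1437} + \frac{3 \frac{1}{-28}}{39} = 628 \cdot \frac{1}{1437} + 3 \left(- \frac{1}{28}\right) \frac{1}{39} = \frac{628}{1437} - \frac{1}{364} = \frac{227155}{523068}$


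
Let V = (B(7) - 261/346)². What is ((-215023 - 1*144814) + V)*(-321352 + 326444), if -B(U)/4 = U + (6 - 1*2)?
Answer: -54533360938291/29929 ≈ -1.8221e+9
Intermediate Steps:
B(U) = -16 - 4*U (B(U) = -4*(U + (6 - 1*2)) = -4*(U + (6 - 2)) = -4*(U + 4) = -4*(4 + U) = -16 - 4*U)
V = 239785225/119716 (V = ((-16 - 4*7) - 261/346)² = ((-16 - 28) - 261*1/346)² = (-44 - 261/346)² = (-15485/346)² = 239785225/119716 ≈ 2003.0)
((-215023 - 1*144814) + V)*(-321352 + 326444) = ((-215023 - 1*144814) + 239785225/119716)*(-321352 + 326444) = ((-215023 - 144814) + 239785225/119716)*5092 = (-359837 + 239785225/119716)*5092 = -42838461067/119716*5092 = -54533360938291/29929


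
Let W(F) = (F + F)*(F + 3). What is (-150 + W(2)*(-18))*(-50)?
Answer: 25500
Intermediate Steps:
W(F) = 2*F*(3 + F) (W(F) = (2*F)*(3 + F) = 2*F*(3 + F))
(-150 + W(2)*(-18))*(-50) = (-150 + (2*2*(3 + 2))*(-18))*(-50) = (-150 + (2*2*5)*(-18))*(-50) = (-150 + 20*(-18))*(-50) = (-150 - 360)*(-50) = -510*(-50) = 25500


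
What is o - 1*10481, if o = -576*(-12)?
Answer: -3569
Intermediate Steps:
o = 6912
o - 1*10481 = 6912 - 1*10481 = 6912 - 10481 = -3569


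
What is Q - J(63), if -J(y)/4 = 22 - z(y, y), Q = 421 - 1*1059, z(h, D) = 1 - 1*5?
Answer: -534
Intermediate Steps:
z(h, D) = -4 (z(h, D) = 1 - 5 = -4)
Q = -638 (Q = 421 - 1059 = -638)
J(y) = -104 (J(y) = -4*(22 - 1*(-4)) = -4*(22 + 4) = -4*26 = -104)
Q - J(63) = -638 - 1*(-104) = -638 + 104 = -534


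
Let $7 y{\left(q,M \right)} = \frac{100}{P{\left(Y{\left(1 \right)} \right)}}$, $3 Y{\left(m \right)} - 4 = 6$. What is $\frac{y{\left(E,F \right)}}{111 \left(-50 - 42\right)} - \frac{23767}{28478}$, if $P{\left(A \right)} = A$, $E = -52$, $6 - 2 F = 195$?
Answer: $- \frac{70825607}{84821723} \approx -0.83499$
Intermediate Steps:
$F = - \frac{189}{2}$ ($F = 3 - \frac{195}{2} = - \frac{189}{2} \approx -94.5$)
$Y{\left(m \right)} = \frac{10}{3}$ ($Y{\left(m \right)} = \frac{4}{3} + \frac{1}{3} \cdot 6 = \frac{4}{3} + 2 = \frac{10}{3}$)
$y{\left(q,M \right)} = \frac{30}{7}$ ($y{\left(q,M \right)} = \frac{100 \frac{1}{\frac{10}{3}}}{7} = \frac{100 \cdot \frac{3}{10}}{7} = \frac{1}{7} \cdot 30 = \frac{30}{7}$)
$\frac{y{\left(E,F \right)}}{111 \left(-50 - 42\right)} - \frac{23767}{28478} = \frac{30}{7 \cdot 111 \left(-50 - 42\right)} - \frac{23767}{28478} = \frac{30}{7 \cdot 111 \left(-92\right)} - \frac{23767}{28478} = \frac{30}{7 \left(-10212\right)} - \frac{23767}{28478} = \frac{30}{7} \left(- \frac{1}{10212}\right) - \frac{23767}{28478} = - \frac{5}{11914} - \frac{23767}{28478} = - \frac{70825607}{84821723}$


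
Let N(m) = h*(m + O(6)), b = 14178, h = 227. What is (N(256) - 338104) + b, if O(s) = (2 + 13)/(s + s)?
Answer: -1062121/4 ≈ -2.6553e+5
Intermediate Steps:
O(s) = 15/(2*s) (O(s) = 15/((2*s)) = 15*(1/(2*s)) = 15/(2*s))
N(m) = 1135/4 + 227*m (N(m) = 227*(m + (15/2)/6) = 227*(m + (15/2)*(1/6)) = 227*(m + 5/4) = 227*(5/4 + m) = 1135/4 + 227*m)
(N(256) - 338104) + b = ((1135/4 + 227*256) - 338104) + 14178 = ((1135/4 + 58112) - 338104) + 14178 = (233583/4 - 338104) + 14178 = -1118833/4 + 14178 = -1062121/4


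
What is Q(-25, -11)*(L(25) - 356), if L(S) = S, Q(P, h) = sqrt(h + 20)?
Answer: -993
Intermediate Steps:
Q(P, h) = sqrt(20 + h)
Q(-25, -11)*(L(25) - 356) = sqrt(20 - 11)*(25 - 356) = sqrt(9)*(-331) = 3*(-331) = -993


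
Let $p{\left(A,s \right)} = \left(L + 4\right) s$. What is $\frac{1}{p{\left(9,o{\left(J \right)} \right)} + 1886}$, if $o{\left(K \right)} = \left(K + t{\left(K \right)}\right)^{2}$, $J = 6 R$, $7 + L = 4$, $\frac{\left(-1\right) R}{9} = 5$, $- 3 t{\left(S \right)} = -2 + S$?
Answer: $\frac{9}{306418} \approx 2.9372 \cdot 10^{-5}$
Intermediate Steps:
$t{\left(S \right)} = \frac{2}{3} - \frac{S}{3}$ ($t{\left(S \right)} = - \frac{-2 + S}{3} = \frac{2}{3} - \frac{S}{3}$)
$R = -45$ ($R = \left(-9\right) 5 = -45$)
$L = -3$ ($L = -7 + 4 = -3$)
$J = -270$ ($J = 6 \left(-45\right) = -270$)
$o{\left(K \right)} = \left(\frac{2}{3} + \frac{2 K}{3}\right)^{2}$ ($o{\left(K \right)} = \left(K - \left(- \frac{2}{3} + \frac{K}{3}\right)\right)^{2} = \left(\frac{2}{3} + \frac{2 K}{3}\right)^{2}$)
$p{\left(A,s \right)} = s$ ($p{\left(A,s \right)} = \left(-3 + 4\right) s = 1 s = s$)
$\frac{1}{p{\left(9,o{\left(J \right)} \right)} + 1886} = \frac{1}{\frac{4 \left(1 - 270\right)^{2}}{9} + 1886} = \frac{1}{\frac{4 \left(-269\right)^{2}}{9} + 1886} = \frac{1}{\frac{4}{9} \cdot 72361 + 1886} = \frac{1}{\frac{289444}{9} + 1886} = \frac{1}{\frac{306418}{9}} = \frac{9}{306418}$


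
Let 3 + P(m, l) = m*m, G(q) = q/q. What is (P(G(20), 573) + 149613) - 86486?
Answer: 63125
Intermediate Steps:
G(q) = 1
P(m, l) = -3 + m² (P(m, l) = -3 + m*m = -3 + m²)
(P(G(20), 573) + 149613) - 86486 = ((-3 + 1²) + 149613) - 86486 = ((-3 + 1) + 149613) - 86486 = (-2 + 149613) - 86486 = 149611 - 86486 = 63125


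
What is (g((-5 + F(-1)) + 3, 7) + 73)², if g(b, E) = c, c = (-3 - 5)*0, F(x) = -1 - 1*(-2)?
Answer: 5329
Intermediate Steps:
F(x) = 1 (F(x) = -1 + 2 = 1)
c = 0 (c = -8*0 = 0)
g(b, E) = 0
(g((-5 + F(-1)) + 3, 7) + 73)² = (0 + 73)² = 73² = 5329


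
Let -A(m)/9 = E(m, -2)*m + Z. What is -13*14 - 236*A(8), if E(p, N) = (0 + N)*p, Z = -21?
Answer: -316658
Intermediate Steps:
E(p, N) = N*p
A(m) = 189 + 18*m² (A(m) = -9*((-2*m)*m - 21) = -9*(-2*m² - 21) = -9*(-21 - 2*m²) = 189 + 18*m²)
-13*14 - 236*A(8) = -13*14 - 236*(189 + 18*8²) = -182 - 236*(189 + 18*64) = -182 - 236*(189 + 1152) = -182 - 236*1341 = -182 - 316476 = -316658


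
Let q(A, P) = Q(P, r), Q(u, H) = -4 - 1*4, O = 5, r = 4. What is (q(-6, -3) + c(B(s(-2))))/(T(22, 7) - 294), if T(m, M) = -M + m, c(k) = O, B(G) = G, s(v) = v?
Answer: 1/93 ≈ 0.010753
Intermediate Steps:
c(k) = 5
Q(u, H) = -8 (Q(u, H) = -4 - 4 = -8)
q(A, P) = -8
T(m, M) = m - M
(q(-6, -3) + c(B(s(-2))))/(T(22, 7) - 294) = (-8 + 5)/((22 - 1*7) - 294) = -3/((22 - 7) - 294) = -3/(15 - 294) = -3/(-279) = -3*(-1/279) = 1/93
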